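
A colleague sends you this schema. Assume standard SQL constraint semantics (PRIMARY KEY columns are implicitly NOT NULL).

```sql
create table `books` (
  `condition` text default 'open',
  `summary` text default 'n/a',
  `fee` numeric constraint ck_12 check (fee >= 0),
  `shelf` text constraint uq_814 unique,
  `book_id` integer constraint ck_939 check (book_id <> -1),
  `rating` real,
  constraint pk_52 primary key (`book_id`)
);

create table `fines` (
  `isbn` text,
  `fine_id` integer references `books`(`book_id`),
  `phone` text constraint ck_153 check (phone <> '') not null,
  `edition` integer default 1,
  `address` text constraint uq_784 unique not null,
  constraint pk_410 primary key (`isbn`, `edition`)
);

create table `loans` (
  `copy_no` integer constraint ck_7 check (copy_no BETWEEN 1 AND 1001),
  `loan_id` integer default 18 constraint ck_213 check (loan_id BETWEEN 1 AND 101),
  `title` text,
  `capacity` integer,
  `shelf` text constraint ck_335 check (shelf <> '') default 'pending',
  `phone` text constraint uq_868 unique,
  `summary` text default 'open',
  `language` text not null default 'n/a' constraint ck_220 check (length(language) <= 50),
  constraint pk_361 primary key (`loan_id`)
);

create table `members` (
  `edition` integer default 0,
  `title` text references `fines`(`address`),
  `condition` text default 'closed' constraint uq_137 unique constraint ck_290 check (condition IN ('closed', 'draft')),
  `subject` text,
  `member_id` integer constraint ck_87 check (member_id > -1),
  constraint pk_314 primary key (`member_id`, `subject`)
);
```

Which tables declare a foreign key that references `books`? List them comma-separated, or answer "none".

fines

- fines.fine_id references books(book_id).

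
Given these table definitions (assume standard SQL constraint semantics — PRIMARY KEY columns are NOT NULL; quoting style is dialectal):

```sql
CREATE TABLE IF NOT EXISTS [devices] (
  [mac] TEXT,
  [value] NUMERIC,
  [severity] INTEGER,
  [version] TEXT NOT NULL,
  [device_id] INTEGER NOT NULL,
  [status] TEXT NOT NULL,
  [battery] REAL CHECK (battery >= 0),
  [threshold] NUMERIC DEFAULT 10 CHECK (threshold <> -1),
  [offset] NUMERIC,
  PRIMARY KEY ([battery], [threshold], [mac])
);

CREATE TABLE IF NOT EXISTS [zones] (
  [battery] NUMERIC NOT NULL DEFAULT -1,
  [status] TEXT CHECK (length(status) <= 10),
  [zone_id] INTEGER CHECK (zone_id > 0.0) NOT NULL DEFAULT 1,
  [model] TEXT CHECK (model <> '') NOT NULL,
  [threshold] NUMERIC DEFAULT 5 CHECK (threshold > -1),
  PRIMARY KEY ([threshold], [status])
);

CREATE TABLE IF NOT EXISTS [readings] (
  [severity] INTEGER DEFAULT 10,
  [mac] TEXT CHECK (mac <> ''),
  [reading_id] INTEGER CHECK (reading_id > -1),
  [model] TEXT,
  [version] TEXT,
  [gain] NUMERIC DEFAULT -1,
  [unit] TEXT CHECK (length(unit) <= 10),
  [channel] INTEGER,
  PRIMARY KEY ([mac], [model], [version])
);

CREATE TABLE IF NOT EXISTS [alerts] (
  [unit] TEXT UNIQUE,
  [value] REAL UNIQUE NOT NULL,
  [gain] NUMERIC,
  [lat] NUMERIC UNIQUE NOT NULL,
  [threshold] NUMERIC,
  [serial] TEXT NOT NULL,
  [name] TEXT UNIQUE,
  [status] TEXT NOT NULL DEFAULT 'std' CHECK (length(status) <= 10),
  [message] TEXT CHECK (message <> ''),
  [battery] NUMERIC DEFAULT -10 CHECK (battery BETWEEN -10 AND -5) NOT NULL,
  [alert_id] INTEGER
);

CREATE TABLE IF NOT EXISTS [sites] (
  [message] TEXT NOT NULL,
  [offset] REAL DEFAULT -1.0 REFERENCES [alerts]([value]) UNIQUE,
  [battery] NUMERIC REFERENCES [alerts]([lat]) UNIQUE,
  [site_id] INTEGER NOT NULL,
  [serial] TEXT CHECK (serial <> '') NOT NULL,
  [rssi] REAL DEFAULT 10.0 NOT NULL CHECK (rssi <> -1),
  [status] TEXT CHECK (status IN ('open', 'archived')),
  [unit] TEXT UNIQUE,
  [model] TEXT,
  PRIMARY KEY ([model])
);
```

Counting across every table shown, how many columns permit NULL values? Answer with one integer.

18

devices: 3 nullable (value, severity, offset — PK (battery, threshold, mac) and explicit NOT NULL columns excluded).
zones: 0 nullable (none — PK (threshold, status) and explicit NOT NULL columns excluded).
readings: 5 nullable (severity, reading_id, gain, unit, channel — PK (mac, model, version) and explicit NOT NULL columns excluded).
alerts: 6 nullable (unit, gain, threshold, name, message, alert_id — PK none and explicit NOT NULL columns excluded).
sites: 4 nullable (offset, battery, status, unit — PK (model) and explicit NOT NULL columns excluded).
Total: 3 + 0 + 5 + 6 + 4 = 18.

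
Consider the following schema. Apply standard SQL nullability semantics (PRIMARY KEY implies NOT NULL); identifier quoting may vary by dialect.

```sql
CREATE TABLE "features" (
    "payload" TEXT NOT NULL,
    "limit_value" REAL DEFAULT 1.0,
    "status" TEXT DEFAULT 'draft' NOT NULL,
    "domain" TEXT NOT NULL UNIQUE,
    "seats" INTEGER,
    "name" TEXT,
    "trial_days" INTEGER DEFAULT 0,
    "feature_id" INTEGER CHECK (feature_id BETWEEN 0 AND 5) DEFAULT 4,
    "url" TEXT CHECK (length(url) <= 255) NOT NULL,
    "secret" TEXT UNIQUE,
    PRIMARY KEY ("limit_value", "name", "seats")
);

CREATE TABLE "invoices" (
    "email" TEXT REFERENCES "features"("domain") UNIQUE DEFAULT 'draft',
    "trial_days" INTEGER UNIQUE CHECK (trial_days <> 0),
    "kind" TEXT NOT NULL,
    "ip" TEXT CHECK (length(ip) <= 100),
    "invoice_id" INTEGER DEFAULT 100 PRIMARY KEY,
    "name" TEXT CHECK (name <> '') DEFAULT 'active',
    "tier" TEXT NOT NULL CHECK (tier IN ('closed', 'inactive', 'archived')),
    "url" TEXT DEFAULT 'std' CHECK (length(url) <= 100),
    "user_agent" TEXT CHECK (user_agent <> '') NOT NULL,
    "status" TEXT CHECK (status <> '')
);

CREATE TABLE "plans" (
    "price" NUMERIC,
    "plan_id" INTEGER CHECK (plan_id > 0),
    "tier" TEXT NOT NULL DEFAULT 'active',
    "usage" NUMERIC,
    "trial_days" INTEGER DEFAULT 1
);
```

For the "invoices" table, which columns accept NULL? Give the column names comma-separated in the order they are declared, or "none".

- email: a foreign key column may be NULL unless separately constrained → nullable.
- trial_days: CHECK does not forbid NULL (a CHECK constraint passes when its expression is NULL) → nullable.
- kind: declared NOT NULL → not nullable.
- ip: CHECK does not forbid NULL (a CHECK constraint passes when its expression is NULL) → nullable.
- invoice_id: part of the PRIMARY KEY, which implies NOT NULL → not nullable.
- name: CHECK does not forbid NULL (a CHECK constraint passes when its expression is NULL) → nullable.
- tier: declared NOT NULL → not nullable.
- url: CHECK does not forbid NULL (a CHECK constraint passes when its expression is NULL) → nullable.
- user_agent: declared NOT NULL → not nullable.
- status: CHECK does not forbid NULL (a CHECK constraint passes when its expression is NULL) → nullable.

email, trial_days, ip, name, url, status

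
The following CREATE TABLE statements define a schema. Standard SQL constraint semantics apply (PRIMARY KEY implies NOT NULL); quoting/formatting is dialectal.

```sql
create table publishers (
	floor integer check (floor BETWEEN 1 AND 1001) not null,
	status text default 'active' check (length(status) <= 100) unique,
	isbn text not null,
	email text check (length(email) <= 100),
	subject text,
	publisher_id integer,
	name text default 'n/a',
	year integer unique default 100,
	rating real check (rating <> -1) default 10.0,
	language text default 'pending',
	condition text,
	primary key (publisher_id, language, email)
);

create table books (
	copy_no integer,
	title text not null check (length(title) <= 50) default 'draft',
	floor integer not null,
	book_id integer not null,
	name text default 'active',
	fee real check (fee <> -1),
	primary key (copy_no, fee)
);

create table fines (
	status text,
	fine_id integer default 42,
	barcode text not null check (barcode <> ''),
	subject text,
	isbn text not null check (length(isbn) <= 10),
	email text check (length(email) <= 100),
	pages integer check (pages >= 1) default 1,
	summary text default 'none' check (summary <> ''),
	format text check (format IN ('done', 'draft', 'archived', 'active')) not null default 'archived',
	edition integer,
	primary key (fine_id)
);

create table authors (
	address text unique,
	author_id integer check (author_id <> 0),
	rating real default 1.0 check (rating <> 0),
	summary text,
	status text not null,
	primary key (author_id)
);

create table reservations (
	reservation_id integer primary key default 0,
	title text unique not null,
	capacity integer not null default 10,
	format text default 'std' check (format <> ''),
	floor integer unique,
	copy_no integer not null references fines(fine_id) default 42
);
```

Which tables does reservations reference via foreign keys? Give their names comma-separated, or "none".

- copy_no REFERENCES fines(fine_id).

fines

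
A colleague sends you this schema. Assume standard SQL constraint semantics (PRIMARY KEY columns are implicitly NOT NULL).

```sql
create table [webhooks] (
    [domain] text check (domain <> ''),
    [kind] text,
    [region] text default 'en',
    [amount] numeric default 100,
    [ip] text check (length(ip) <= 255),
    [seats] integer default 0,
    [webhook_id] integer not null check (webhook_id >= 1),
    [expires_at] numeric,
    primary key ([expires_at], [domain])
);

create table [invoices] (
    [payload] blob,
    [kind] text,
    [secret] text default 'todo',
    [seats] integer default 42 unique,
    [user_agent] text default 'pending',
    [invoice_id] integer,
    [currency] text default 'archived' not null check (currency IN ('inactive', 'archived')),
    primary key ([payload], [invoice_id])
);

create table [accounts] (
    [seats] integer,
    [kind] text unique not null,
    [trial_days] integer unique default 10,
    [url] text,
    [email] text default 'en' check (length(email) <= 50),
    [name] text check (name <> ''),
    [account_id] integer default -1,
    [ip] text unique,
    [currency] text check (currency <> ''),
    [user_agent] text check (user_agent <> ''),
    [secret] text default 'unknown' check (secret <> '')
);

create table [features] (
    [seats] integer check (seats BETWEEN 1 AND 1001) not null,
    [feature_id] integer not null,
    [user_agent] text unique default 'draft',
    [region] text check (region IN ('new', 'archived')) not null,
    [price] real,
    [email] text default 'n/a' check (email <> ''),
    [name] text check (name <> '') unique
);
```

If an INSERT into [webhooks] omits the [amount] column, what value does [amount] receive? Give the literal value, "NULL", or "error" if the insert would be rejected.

amount has an explicit DEFAULT 100.
When the column is omitted from an INSERT, that default is used.

100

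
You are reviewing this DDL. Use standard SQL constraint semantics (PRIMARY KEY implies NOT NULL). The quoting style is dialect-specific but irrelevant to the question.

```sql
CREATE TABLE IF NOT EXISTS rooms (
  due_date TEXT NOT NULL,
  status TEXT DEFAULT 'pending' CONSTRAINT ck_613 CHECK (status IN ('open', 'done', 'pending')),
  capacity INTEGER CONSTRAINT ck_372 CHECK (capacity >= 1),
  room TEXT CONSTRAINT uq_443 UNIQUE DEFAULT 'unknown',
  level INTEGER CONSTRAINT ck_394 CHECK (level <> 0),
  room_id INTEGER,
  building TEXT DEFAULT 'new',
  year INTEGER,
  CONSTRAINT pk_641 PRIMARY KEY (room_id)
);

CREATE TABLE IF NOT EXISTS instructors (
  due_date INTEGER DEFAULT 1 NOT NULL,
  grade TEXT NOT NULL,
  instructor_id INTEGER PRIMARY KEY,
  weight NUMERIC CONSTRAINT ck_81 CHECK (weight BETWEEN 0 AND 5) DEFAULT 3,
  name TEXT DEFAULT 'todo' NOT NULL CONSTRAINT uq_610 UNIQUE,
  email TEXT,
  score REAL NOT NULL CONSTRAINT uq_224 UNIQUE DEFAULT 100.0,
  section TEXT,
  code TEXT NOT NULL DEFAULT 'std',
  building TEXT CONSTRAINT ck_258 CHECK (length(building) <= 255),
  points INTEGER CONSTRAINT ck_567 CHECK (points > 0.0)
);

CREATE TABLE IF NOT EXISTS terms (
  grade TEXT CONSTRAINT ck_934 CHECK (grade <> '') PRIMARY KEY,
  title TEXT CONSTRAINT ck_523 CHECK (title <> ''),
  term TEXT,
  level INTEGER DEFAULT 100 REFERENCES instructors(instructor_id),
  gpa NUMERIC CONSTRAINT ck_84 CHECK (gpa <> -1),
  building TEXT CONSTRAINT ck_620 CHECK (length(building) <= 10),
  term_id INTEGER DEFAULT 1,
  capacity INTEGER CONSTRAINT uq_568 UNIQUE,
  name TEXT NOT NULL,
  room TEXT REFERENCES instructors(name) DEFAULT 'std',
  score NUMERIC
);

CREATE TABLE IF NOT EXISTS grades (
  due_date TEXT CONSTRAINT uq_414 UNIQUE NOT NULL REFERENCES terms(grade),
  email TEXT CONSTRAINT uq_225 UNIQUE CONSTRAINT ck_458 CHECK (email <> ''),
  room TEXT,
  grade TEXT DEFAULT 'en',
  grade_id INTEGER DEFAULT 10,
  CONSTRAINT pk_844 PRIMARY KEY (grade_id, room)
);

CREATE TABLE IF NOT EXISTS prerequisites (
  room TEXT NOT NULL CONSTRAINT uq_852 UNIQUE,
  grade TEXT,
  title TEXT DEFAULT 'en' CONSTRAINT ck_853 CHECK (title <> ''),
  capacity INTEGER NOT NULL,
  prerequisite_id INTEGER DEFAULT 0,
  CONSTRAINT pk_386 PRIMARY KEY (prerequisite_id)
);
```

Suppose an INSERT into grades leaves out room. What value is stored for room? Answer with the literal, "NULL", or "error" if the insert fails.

error

room has no DEFAULT clause.
Omitting it would insert NULL, but it is part of the PRIMARY KEY, so the INSERT fails.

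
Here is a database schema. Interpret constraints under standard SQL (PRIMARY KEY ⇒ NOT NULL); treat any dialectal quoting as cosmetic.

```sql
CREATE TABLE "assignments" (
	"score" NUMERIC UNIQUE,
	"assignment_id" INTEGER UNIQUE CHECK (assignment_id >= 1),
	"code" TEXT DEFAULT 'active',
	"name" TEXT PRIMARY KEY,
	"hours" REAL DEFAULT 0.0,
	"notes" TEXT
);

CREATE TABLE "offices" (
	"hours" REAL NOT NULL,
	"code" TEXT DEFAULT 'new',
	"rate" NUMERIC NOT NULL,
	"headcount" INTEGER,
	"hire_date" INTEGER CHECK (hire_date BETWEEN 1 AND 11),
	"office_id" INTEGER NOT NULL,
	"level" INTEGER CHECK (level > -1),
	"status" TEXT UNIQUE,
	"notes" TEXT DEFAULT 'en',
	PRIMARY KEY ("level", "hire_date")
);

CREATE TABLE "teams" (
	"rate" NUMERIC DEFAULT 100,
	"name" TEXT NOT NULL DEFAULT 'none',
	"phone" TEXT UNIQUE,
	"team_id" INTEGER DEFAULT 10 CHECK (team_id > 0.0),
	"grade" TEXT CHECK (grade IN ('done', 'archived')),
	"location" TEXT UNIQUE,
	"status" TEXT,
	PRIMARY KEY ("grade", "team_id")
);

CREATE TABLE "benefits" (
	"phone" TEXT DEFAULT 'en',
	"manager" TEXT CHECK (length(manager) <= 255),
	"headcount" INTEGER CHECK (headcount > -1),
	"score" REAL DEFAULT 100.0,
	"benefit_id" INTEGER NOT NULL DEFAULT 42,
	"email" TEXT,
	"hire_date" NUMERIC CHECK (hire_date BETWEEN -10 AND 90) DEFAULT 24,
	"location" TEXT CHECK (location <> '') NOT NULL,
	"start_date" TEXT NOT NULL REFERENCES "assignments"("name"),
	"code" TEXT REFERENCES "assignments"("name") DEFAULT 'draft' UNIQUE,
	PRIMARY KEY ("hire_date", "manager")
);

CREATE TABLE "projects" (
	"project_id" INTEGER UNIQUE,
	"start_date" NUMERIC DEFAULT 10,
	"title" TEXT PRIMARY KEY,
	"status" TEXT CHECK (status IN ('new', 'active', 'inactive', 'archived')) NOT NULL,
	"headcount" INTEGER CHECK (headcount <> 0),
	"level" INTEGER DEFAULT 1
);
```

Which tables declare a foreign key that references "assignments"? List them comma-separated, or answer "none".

- benefits.start_date references assignments(name).
- benefits.code references assignments(name).

benefits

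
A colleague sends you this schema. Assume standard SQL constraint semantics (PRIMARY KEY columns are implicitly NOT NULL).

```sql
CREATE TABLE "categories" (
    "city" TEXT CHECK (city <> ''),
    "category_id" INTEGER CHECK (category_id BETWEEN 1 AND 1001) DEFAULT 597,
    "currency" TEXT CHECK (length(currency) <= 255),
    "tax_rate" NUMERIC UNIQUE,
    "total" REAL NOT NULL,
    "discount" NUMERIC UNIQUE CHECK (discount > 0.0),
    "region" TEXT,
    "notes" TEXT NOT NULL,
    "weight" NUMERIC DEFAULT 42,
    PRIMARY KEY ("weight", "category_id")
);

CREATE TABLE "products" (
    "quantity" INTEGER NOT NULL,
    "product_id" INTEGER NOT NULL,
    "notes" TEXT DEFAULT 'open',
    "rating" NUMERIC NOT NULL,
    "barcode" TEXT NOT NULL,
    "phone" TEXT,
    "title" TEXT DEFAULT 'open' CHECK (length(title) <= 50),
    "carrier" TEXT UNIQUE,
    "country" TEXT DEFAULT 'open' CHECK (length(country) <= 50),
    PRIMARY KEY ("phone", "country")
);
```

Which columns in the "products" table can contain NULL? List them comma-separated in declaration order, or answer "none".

notes, title, carrier

- quantity: declared NOT NULL → not nullable.
- product_id: declared NOT NULL → not nullable.
- notes: DEFAULT only fills an omitted column; an explicit NULL is still allowed → nullable.
- rating: declared NOT NULL → not nullable.
- barcode: declared NOT NULL → not nullable.
- phone: part of the PRIMARY KEY, which implies NOT NULL → not nullable.
- title: CHECK does not forbid NULL (a CHECK constraint passes when its expression is NULL) → nullable.
- carrier: UNIQUE does not imply NOT NULL → nullable.
- country: part of the PRIMARY KEY, which implies NOT NULL → not nullable.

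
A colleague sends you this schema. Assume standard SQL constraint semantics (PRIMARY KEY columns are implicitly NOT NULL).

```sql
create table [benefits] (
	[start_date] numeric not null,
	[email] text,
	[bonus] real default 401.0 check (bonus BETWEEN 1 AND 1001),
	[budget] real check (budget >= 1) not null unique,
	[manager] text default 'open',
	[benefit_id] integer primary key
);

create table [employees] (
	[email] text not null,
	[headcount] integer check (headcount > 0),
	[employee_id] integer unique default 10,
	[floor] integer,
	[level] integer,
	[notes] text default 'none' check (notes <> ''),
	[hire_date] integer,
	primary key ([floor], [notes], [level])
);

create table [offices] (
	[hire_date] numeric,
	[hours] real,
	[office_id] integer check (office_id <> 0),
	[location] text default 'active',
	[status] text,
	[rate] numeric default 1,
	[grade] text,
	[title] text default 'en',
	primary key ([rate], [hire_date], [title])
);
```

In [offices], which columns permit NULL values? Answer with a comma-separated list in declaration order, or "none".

- hire_date: part of the PRIMARY KEY, which implies NOT NULL → not nullable.
- hours: no NOT NULL constraint applies → nullable.
- office_id: CHECK does not forbid NULL (a CHECK constraint passes when its expression is NULL) → nullable.
- location: DEFAULT only fills an omitted column; an explicit NULL is still allowed → nullable.
- status: no NOT NULL constraint applies → nullable.
- rate: part of the PRIMARY KEY, which implies NOT NULL → not nullable.
- grade: no NOT NULL constraint applies → nullable.
- title: part of the PRIMARY KEY, which implies NOT NULL → not nullable.

hours, office_id, location, status, grade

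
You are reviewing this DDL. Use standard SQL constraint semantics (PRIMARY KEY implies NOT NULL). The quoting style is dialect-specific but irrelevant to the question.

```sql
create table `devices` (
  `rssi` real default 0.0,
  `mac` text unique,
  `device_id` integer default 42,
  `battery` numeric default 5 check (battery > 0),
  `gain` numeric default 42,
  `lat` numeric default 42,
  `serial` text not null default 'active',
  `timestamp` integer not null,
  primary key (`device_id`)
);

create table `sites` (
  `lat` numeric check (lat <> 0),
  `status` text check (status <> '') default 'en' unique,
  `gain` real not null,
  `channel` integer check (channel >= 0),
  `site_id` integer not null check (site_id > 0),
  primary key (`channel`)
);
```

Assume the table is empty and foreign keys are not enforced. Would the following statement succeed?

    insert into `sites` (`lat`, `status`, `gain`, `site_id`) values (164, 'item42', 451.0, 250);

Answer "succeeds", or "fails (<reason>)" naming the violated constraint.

fails (NOT NULL on channel)

channel is omitted from the column list and has no DEFAULT, so it would receive NULL.
But channel is part of the PRIMARY KEY (implied NOT NULL).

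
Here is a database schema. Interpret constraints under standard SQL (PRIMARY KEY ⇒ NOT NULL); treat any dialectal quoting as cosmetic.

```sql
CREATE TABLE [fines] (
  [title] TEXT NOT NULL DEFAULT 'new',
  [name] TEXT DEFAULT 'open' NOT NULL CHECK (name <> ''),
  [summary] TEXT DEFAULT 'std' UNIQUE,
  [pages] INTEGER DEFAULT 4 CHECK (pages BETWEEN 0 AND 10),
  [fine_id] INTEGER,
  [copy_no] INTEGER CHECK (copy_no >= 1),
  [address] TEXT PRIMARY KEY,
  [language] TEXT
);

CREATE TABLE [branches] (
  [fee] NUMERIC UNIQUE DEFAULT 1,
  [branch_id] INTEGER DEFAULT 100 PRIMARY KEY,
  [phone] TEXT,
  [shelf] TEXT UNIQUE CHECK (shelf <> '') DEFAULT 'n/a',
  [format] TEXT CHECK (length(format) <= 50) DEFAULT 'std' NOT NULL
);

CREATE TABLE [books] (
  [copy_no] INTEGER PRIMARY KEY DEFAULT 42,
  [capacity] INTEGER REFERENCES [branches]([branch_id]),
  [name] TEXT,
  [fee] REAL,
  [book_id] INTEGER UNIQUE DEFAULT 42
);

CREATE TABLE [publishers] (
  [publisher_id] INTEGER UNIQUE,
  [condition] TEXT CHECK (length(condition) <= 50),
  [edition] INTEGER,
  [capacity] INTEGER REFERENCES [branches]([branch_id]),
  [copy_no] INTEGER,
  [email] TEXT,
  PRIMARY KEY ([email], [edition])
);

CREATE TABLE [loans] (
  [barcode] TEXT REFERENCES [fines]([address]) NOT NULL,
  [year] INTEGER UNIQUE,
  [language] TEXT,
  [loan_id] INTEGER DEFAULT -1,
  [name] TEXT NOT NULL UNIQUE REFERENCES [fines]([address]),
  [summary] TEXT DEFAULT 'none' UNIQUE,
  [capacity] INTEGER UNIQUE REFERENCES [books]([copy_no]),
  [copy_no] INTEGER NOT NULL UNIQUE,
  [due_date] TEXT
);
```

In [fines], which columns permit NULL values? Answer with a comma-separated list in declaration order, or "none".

summary, pages, fine_id, copy_no, language

- title: declared NOT NULL → not nullable.
- name: declared NOT NULL → not nullable.
- summary: UNIQUE does not imply NOT NULL → nullable.
- pages: CHECK does not forbid NULL (a CHECK constraint passes when its expression is NULL) → nullable.
- fine_id: no NOT NULL constraint applies → nullable.
- copy_no: CHECK does not forbid NULL (a CHECK constraint passes when its expression is NULL) → nullable.
- address: part of the PRIMARY KEY, which implies NOT NULL → not nullable.
- language: no NOT NULL constraint applies → nullable.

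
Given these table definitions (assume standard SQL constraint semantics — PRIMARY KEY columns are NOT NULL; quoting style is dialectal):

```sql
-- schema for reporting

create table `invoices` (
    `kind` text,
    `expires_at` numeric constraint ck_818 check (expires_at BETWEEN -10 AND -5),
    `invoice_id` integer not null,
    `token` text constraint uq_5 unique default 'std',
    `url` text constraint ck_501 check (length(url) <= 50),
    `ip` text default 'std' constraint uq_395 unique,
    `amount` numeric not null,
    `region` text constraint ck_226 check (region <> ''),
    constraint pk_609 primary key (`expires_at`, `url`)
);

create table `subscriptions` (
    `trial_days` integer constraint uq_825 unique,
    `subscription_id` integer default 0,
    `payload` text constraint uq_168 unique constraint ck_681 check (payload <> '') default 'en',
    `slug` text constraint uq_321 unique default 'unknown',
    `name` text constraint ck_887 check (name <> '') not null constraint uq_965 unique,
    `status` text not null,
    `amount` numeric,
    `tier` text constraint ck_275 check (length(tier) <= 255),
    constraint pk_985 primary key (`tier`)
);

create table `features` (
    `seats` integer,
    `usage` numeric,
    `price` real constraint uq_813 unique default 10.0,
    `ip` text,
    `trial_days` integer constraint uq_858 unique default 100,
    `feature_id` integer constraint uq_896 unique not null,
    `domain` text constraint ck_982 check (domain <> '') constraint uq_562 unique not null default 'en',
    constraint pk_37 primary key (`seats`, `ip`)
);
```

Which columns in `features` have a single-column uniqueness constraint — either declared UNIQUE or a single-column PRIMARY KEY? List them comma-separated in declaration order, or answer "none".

price, trial_days, feature_id, domain

- seats: part of a composite PRIMARY KEY — only the tuple is unique, not this column on its own.
- usage: no UNIQUE or single-column PK constraint.
- price: declared UNIQUE → unique.
- ip: part of a composite PRIMARY KEY — only the tuple is unique, not this column on its own.
- trial_days: declared UNIQUE → unique.
- feature_id: declared UNIQUE → unique.
- domain: declared UNIQUE → unique.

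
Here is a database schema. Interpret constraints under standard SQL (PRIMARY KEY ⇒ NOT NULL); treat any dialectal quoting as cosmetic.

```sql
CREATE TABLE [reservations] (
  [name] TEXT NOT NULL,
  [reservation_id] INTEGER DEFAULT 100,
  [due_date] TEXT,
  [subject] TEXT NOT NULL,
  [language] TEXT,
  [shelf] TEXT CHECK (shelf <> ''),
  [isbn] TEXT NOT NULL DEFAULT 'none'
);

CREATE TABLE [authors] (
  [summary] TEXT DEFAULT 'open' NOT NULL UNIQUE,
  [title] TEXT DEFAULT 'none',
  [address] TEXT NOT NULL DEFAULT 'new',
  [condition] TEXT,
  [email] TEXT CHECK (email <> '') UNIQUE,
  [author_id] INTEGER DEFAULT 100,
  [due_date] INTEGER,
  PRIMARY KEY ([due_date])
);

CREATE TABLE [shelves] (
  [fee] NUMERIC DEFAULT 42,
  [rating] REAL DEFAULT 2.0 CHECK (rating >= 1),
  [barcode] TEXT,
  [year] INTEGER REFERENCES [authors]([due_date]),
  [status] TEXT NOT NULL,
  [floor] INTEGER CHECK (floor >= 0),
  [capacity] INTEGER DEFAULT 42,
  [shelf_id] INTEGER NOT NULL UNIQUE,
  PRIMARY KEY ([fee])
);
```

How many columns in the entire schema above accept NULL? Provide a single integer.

13

reservations: 4 nullable (reservation_id, due_date, language, shelf — PK none and explicit NOT NULL columns excluded).
authors: 4 nullable (title, condition, email, author_id — PK (due_date) and explicit NOT NULL columns excluded).
shelves: 5 nullable (rating, barcode, year, floor, capacity — PK (fee) and explicit NOT NULL columns excluded).
Total: 4 + 4 + 5 = 13.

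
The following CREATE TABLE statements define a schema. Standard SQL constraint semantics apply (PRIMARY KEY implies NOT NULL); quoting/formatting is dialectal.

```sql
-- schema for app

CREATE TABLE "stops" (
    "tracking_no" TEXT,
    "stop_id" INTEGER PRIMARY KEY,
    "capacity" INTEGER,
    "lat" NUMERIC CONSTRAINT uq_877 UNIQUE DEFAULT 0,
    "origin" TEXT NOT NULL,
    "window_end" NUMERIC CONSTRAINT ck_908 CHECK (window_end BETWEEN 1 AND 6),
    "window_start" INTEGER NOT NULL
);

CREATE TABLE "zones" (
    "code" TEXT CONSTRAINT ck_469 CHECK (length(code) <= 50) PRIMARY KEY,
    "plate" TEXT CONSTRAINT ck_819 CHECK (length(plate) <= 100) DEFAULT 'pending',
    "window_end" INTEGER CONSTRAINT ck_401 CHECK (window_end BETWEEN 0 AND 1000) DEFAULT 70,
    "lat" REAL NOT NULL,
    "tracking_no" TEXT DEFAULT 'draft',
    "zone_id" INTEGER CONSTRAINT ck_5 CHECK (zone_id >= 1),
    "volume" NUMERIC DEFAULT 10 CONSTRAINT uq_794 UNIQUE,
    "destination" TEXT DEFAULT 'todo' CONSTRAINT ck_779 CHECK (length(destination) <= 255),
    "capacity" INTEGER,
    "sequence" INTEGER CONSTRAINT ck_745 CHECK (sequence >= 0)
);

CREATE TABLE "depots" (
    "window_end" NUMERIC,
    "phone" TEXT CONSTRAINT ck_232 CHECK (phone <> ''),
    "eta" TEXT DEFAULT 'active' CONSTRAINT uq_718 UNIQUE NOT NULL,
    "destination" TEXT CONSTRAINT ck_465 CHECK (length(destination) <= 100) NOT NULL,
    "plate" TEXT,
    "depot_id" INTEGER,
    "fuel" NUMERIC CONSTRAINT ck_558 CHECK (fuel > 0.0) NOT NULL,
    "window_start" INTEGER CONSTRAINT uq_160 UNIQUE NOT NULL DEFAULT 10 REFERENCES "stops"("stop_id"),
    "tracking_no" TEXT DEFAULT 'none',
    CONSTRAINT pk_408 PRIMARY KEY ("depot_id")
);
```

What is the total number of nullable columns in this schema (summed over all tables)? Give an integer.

16

stops: 4 nullable (tracking_no, capacity, lat, window_end — PK (stop_id) and explicit NOT NULL columns excluded).
zones: 8 nullable (plate, window_end, tracking_no, zone_id, volume, destination, capacity, sequence — PK (code) and explicit NOT NULL columns excluded).
depots: 4 nullable (window_end, phone, plate, tracking_no — PK (depot_id) and explicit NOT NULL columns excluded).
Total: 4 + 8 + 4 = 16.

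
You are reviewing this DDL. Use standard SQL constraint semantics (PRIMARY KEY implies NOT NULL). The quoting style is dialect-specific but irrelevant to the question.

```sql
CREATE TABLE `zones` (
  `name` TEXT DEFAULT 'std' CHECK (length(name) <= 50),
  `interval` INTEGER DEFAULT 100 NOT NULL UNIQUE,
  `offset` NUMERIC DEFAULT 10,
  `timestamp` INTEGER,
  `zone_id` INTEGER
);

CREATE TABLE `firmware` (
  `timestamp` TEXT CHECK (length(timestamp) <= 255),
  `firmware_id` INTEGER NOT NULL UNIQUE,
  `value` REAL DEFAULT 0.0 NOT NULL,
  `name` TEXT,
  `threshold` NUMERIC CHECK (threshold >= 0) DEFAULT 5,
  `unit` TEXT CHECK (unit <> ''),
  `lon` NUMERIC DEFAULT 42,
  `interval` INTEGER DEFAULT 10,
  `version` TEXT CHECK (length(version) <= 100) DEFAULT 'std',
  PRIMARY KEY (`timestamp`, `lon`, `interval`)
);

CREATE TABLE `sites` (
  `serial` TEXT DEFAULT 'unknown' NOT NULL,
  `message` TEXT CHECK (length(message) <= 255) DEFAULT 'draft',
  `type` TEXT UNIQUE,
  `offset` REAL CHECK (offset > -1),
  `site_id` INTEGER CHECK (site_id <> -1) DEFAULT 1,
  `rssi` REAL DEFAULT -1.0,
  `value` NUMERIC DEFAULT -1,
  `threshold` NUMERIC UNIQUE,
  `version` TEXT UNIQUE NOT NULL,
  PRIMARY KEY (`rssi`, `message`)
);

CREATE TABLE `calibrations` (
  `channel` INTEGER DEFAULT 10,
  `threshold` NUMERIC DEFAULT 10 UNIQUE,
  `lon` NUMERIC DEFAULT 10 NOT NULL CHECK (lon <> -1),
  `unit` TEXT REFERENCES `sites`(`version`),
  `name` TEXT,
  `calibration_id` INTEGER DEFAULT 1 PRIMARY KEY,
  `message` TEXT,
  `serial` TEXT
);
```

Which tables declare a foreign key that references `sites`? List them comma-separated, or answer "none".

calibrations

- calibrations.unit references sites(version).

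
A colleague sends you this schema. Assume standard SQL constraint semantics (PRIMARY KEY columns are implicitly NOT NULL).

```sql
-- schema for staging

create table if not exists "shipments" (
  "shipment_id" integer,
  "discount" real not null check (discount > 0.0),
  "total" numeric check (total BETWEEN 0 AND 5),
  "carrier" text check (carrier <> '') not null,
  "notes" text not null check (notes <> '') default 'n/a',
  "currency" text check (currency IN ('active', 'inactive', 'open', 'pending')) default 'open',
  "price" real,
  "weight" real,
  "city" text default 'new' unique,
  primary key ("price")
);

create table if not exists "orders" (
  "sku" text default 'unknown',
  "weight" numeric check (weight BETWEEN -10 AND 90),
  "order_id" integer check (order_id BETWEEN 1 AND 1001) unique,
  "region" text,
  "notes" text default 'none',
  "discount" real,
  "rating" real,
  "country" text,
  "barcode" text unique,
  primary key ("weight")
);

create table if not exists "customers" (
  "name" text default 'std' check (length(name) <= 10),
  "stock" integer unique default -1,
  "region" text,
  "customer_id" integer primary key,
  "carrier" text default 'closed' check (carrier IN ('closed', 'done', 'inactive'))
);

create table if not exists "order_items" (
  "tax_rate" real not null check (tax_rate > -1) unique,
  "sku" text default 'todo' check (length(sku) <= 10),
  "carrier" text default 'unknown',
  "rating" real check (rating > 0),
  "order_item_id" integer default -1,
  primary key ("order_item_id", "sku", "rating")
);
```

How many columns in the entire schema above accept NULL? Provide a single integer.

18

shipments: 5 nullable (shipment_id, total, currency, weight, city — PK (price) and explicit NOT NULL columns excluded).
orders: 8 nullable (sku, order_id, region, notes, discount, rating, country, barcode — PK (weight) and explicit NOT NULL columns excluded).
customers: 4 nullable (name, stock, region, carrier — PK (customer_id) and explicit NOT NULL columns excluded).
order_items: 1 nullable (carrier — PK (order_item_id, sku, rating) and explicit NOT NULL columns excluded).
Total: 5 + 8 + 4 + 1 = 18.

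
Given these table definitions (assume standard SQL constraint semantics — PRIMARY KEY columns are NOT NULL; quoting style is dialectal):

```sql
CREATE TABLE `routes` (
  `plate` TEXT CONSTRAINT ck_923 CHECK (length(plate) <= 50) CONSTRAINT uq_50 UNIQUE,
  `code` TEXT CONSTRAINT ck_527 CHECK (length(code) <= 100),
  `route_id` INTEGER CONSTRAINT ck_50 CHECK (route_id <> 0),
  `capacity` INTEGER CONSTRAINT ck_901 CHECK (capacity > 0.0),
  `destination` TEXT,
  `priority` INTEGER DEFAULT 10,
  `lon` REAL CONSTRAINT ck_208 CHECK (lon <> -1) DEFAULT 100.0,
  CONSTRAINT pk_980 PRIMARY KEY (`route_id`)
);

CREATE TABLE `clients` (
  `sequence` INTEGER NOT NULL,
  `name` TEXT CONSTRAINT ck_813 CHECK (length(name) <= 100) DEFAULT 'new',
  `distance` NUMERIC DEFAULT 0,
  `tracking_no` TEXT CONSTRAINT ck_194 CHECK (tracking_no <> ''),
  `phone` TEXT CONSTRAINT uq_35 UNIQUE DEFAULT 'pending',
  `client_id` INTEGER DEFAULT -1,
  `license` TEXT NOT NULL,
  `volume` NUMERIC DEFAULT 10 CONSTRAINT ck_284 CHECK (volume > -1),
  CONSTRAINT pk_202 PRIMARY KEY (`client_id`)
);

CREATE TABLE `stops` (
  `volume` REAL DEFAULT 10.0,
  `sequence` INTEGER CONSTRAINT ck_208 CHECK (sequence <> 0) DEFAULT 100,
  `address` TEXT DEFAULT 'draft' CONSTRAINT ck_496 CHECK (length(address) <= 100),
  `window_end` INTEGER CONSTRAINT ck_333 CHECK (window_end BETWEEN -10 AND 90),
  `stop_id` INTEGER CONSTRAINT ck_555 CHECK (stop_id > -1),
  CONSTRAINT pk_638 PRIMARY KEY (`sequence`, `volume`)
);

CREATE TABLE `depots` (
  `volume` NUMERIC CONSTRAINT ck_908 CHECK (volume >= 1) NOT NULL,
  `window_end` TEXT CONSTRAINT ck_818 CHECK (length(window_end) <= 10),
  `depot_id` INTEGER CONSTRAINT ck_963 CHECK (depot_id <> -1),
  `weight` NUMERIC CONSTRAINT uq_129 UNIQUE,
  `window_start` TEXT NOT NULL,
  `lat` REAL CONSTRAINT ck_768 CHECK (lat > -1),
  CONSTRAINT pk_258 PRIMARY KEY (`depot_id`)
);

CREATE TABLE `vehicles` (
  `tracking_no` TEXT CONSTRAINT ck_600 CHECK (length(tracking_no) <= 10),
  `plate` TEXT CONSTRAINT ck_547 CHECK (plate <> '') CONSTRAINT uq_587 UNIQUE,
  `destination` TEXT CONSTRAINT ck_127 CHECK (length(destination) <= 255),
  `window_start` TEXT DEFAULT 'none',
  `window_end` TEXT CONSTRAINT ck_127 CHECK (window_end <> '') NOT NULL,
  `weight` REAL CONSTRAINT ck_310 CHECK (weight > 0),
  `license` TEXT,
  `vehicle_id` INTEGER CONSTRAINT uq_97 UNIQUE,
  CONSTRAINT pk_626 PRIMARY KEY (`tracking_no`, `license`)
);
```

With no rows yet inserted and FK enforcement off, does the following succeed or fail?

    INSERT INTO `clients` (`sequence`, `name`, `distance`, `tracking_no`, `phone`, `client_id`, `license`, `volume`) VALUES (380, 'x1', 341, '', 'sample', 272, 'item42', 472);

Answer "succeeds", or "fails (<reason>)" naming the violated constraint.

The value '' for tracking_no violates CHECK (tracking_no <> '').

fails (CHECK on tracking_no)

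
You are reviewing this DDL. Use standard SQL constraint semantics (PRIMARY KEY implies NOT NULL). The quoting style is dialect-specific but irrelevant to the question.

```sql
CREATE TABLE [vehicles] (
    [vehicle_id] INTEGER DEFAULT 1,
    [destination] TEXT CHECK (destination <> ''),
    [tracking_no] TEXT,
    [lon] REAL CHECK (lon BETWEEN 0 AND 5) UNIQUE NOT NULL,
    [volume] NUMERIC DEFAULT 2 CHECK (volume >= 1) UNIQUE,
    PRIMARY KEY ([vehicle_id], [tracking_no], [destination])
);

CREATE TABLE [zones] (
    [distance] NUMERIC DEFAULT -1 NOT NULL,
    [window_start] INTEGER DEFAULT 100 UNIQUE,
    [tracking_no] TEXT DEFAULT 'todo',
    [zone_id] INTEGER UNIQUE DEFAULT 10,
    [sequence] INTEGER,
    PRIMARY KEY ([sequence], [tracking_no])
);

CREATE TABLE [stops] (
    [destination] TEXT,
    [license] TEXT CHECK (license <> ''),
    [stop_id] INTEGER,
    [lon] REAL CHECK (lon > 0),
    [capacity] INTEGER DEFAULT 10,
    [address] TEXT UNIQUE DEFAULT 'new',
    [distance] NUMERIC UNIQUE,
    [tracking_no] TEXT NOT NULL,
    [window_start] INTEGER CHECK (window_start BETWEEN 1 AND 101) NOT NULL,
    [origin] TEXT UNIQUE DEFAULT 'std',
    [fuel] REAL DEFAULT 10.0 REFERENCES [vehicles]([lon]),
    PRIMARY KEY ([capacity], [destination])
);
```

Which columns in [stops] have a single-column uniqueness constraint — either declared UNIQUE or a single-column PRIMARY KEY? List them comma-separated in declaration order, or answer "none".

- destination: part of a composite PRIMARY KEY — only the tuple is unique, not this column on its own.
- license: no UNIQUE or single-column PK constraint.
- stop_id: no UNIQUE or single-column PK constraint.
- lon: no UNIQUE or single-column PK constraint.
- capacity: part of a composite PRIMARY KEY — only the tuple is unique, not this column on its own.
- address: declared UNIQUE → unique.
- distance: declared UNIQUE → unique.
- tracking_no: no UNIQUE or single-column PK constraint.
- window_start: no UNIQUE or single-column PK constraint.
- origin: declared UNIQUE → unique.
- fuel: no UNIQUE or single-column PK constraint.

address, distance, origin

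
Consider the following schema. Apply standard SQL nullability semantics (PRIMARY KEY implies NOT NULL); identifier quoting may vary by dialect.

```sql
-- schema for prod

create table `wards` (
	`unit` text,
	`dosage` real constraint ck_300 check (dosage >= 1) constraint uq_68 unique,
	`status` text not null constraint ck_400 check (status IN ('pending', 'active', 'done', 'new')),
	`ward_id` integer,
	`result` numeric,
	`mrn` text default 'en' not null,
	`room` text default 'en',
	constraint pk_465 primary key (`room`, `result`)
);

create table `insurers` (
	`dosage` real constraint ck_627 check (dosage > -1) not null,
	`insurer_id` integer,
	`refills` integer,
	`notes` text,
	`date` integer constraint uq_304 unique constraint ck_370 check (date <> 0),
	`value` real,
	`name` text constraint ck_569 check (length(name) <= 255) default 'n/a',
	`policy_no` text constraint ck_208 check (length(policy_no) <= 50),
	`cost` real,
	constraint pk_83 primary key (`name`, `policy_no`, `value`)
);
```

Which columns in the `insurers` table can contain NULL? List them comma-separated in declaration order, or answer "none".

insurer_id, refills, notes, date, cost

- dosage: declared NOT NULL → not nullable.
- insurer_id: no NOT NULL constraint applies → nullable.
- refills: no NOT NULL constraint applies → nullable.
- notes: no NOT NULL constraint applies → nullable.
- date: CHECK does not forbid NULL (a CHECK constraint passes when its expression is NULL) → nullable.
- value: part of the PRIMARY KEY, which implies NOT NULL → not nullable.
- name: part of the PRIMARY KEY, which implies NOT NULL → not nullable.
- policy_no: part of the PRIMARY KEY, which implies NOT NULL → not nullable.
- cost: no NOT NULL constraint applies → nullable.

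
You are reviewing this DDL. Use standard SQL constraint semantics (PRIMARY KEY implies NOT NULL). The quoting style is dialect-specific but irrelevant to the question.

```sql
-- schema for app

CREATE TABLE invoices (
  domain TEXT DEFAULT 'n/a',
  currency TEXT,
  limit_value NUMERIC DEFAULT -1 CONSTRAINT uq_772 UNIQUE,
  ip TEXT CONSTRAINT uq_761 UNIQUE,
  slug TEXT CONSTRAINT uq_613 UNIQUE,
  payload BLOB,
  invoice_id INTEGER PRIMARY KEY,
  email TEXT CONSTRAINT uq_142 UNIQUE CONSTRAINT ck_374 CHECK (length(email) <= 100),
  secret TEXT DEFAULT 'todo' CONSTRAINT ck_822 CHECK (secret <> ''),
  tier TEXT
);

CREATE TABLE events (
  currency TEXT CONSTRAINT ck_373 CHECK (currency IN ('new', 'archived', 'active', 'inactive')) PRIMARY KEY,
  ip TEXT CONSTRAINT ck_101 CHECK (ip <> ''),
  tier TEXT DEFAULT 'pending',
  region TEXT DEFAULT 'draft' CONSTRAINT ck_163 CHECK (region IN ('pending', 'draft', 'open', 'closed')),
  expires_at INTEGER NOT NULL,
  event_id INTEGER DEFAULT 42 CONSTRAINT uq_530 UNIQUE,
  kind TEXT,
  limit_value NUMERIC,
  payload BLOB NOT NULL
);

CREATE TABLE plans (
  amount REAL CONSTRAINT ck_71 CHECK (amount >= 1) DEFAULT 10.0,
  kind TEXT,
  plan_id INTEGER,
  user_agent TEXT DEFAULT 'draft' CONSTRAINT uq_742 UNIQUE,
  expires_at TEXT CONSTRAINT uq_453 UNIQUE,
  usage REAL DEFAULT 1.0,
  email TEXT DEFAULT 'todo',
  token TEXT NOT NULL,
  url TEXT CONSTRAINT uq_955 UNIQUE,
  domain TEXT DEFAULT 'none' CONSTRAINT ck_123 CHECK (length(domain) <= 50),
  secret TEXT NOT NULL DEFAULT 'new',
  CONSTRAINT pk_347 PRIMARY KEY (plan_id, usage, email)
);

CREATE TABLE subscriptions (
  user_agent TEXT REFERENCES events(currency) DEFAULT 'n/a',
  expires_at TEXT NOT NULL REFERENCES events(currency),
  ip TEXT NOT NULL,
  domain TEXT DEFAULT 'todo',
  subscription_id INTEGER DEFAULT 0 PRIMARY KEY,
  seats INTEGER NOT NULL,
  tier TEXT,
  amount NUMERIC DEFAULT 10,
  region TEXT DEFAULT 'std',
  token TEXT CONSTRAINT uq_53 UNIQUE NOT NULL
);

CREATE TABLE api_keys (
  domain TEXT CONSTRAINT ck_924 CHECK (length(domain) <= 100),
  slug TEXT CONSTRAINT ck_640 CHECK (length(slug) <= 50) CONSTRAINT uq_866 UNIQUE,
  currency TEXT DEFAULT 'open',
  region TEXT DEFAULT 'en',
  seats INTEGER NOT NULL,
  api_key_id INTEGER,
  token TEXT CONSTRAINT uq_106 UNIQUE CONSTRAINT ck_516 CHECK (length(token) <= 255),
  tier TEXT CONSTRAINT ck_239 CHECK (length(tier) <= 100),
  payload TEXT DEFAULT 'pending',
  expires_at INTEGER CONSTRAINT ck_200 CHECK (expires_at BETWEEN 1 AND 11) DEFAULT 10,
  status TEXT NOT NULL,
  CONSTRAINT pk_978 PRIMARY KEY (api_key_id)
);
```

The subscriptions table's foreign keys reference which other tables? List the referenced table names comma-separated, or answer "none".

events

- user_agent REFERENCES events(currency).
- expires_at REFERENCES events(currency).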